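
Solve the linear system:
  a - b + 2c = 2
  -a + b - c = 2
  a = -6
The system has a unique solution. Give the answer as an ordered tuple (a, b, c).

(-6, 0, 4)

Form the augmented matrix and row-reduce:
  [  1  -1   2  |   2 ]
  [ -1   1  -1  |   2 ]
  [  1   0   0  |  -6 ]
Add r1 to r2.
  [ 1  -1  2  |   2 ]
  [ 0   0  1  |   4 ]
  [ 1   0  0  |  -6 ]
Subtract r1 from r3.
  [ 1  -1   2  |   2 ]
  [ 0   0   1  |   4 ]
  [ 0   1  -2  |  -8 ]
Swap r2 and r3.
  [ 1  -1   2  |   2 ]
  [ 0   1  -2  |  -8 ]
  [ 0   0   1  |   4 ]
Add 2 times r3 to r2.
  [ 1  -1  2  |  2 ]
  [ 0   1  0  |  0 ]
  [ 0   0  1  |  4 ]
Subtract 2 times r3 from r1.
  [ 1  -1  0  |  -6 ]
  [ 0   1  0  |   0 ]
  [ 0   0  1  |   4 ]
Add r2 to r1.
  [ 1  0  0  |  -6 ]
  [ 0  1  0  |   0 ]
  [ 0  0  1  |   4 ]
Reading off the last column: a = -6, b = 0, c = 4.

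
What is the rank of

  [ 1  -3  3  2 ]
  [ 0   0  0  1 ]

ρ1 := ρ1 − 2·ρ2
  [ 1  -3  3  0 ]
  [ 0   0  0  1 ]
The reduced form has 2 nonzero rows.

rank = 2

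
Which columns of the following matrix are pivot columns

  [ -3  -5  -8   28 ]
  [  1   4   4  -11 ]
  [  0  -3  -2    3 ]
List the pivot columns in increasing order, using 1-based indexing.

ρ1 -> -1/3·ρ1
  [ 1  5/3  8/3  -28/3 ]
  [ 1    4    4    -11 ]
  [ 0   -3   -2      3 ]
ρ2 -> ρ2 − ρ1
  [ 1  5/3  8/3  -28/3 ]
  [ 0  7/3  4/3   -5/3 ]
  [ 0   -3   -2      3 ]
ρ2 -> 3/7·ρ2
  [ 1  5/3  8/3  -28/3 ]
  [ 0    1  4/7   -5/7 ]
  [ 0   -3   -2      3 ]
ρ3 -> ρ3 + 3·ρ2
  [ 1  5/3   8/3  -28/3 ]
  [ 0    1   4/7   -5/7 ]
  [ 0    0  -2/7    6/7 ]
ρ3 -> -7/2·ρ3
  [ 1  5/3  8/3  -28/3 ]
  [ 0    1  4/7   -5/7 ]
  [ 0    0    1     -3 ]
ρ2 -> ρ2 − 4/7·ρ3
  [ 1  5/3  8/3  -28/3 ]
  [ 0    1    0      1 ]
  [ 0    0    1     -3 ]
ρ1 -> ρ1 − 8/3·ρ3
  [ 1  5/3  0  -4/3 ]
  [ 0    1  0     1 ]
  [ 0    0  1    -3 ]
ρ1 -> ρ1 − 5/3·ρ2
  [ 1  0  0  -3 ]
  [ 0  1  0   1 ]
  [ 0  0  1  -3 ]
Pivot columns are the columns containing a leading 1.

1, 2, 3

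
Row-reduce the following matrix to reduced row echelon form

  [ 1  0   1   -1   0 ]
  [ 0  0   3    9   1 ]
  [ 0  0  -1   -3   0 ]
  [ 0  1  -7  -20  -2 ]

[[1, 0, 0, -4, 0], [0, 1, 0, 1, 0], [0, 0, 1, 3, 0], [0, 0, 0, 0, 1]]

R2 <-> R4
  [ 1  0   1   -1   0 ]
  [ 0  1  -7  -20  -2 ]
  [ 0  0  -1   -3   0 ]
  [ 0  0   3    9   1 ]
R3 ← -1·R3
  [ 1  0   1   -1   0 ]
  [ 0  1  -7  -20  -2 ]
  [ 0  0   1    3   0 ]
  [ 0  0   3    9   1 ]
R4 ← R4 − 3·R3
  [ 1  0   1   -1   0 ]
  [ 0  1  -7  -20  -2 ]
  [ 0  0   1    3   0 ]
  [ 0  0   0    0   1 ]
R2 ← R2 + 2·R4
  [ 1  0   1   -1  0 ]
  [ 0  1  -7  -20  0 ]
  [ 0  0   1    3  0 ]
  [ 0  0   0    0  1 ]
R2 ← R2 + 7·R3
  [ 1  0  1  -1  0 ]
  [ 0  1  0   1  0 ]
  [ 0  0  1   3  0 ]
  [ 0  0  0   0  1 ]
R1 ← R1 − R3
  [ 1  0  0  -4  0 ]
  [ 0  1  0   1  0 ]
  [ 0  0  1   3  0 ]
  [ 0  0  0   0  1 ]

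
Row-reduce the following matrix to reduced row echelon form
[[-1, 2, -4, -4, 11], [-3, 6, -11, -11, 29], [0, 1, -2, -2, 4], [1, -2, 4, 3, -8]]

[[1, 0, 0, 0, -3], [0, 1, 0, 0, -4], [0, 0, 1, 0, -1], [0, 0, 0, 1, -3]]

R1 → -1·R1
  [  1  -2    4    4  -11 ]
  [ -3   6  -11  -11   29 ]
  [  0   1   -2   -2    4 ]
  [  1  -2    4    3   -8 ]
R2 → R2 + 3·R1
  [ 1  -2   4   4  -11 ]
  [ 0   0   1   1   -4 ]
  [ 0   1  -2  -2    4 ]
  [ 1  -2   4   3   -8 ]
R4 → R4 − R1
  [ 1  -2   4   4  -11 ]
  [ 0   0   1   1   -4 ]
  [ 0   1  -2  -2    4 ]
  [ 0   0   0  -1    3 ]
R2 ↔ R3
  [ 1  -2   4   4  -11 ]
  [ 0   1  -2  -2    4 ]
  [ 0   0   1   1   -4 ]
  [ 0   0   0  -1    3 ]
R4 → -1·R4
  [ 1  -2   4   4  -11 ]
  [ 0   1  -2  -2    4 ]
  [ 0   0   1   1   -4 ]
  [ 0   0   0   1   -3 ]
R3 → R3 − R4
  [ 1  -2   4   4  -11 ]
  [ 0   1  -2  -2    4 ]
  [ 0   0   1   0   -1 ]
  [ 0   0   0   1   -3 ]
R2 → R2 + 2·R4
  [ 1  -2   4  4  -11 ]
  [ 0   1  -2  0   -2 ]
  [ 0   0   1  0   -1 ]
  [ 0   0   0  1   -3 ]
R1 → R1 − 4·R4
  [ 1  -2   4  0   1 ]
  [ 0   1  -2  0  -2 ]
  [ 0   0   1  0  -1 ]
  [ 0   0   0  1  -3 ]
R2 → R2 + 2·R3
  [ 1  -2  4  0   1 ]
  [ 0   1  0  0  -4 ]
  [ 0   0  1  0  -1 ]
  [ 0   0  0  1  -3 ]
R1 → R1 − 4·R3
  [ 1  -2  0  0   5 ]
  [ 0   1  0  0  -4 ]
  [ 0   0  1  0  -1 ]
  [ 0   0  0  1  -3 ]
R1 → R1 + 2·R2
  [ 1  0  0  0  -3 ]
  [ 0  1  0  0  -4 ]
  [ 0  0  1  0  -1 ]
  [ 0  0  0  1  -3 ]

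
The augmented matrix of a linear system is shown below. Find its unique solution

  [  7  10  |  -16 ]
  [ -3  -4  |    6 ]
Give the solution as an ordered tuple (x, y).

(2, -3)

ρ1 -> 1/7·ρ1
  [  1  10/7  |  -16/7 ]
  [ -3    -4  |      6 ]
ρ2 -> ρ2 + 3·ρ1
  [ 1  10/7  |  -16/7 ]
  [ 0   2/7  |   -6/7 ]
ρ2 -> 7/2·ρ2
  [ 1  10/7  |  -16/7 ]
  [ 0     1  |     -3 ]
ρ1 -> ρ1 − 10/7·ρ2
  [ 1  0  |   2 ]
  [ 0  1  |  -3 ]
Reading off the last column: x = 2, y = -3.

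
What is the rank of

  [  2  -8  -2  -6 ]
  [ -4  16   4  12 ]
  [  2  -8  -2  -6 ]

rank = 1

Multiply R1 by 1/2.
  [  1  -4  -1  -3 ]
  [ -4  16   4  12 ]
  [  2  -8  -2  -6 ]
Add 4 times R1 to R2.
  [ 1  -4  -1  -3 ]
  [ 0   0   0   0 ]
  [ 2  -8  -2  -6 ]
Subtract 2 times R1 from R3.
  [ 1  -4  -1  -3 ]
  [ 0   0   0   0 ]
  [ 0   0   0   0 ]
The reduced form has 1 nonzero row.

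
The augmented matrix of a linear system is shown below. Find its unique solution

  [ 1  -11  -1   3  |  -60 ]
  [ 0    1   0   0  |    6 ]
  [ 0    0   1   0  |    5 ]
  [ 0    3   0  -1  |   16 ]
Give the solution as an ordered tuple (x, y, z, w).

(5, 6, 5, 2)

Subtract 3 times ρ2 from ρ4.
  [ 1  -11  -1   3  |  -60 ]
  [ 0    1   0   0  |    6 ]
  [ 0    0   1   0  |    5 ]
  [ 0    0   0  -1  |   -2 ]
Multiply ρ4 by -1.
  [ 1  -11  -1  3  |  -60 ]
  [ 0    1   0  0  |    6 ]
  [ 0    0   1  0  |    5 ]
  [ 0    0   0  1  |    2 ]
Subtract 3 times ρ4 from ρ1.
  [ 1  -11  -1  0  |  -66 ]
  [ 0    1   0  0  |    6 ]
  [ 0    0   1  0  |    5 ]
  [ 0    0   0  1  |    2 ]
Add ρ3 to ρ1.
  [ 1  -11  0  0  |  -61 ]
  [ 0    1  0  0  |    6 ]
  [ 0    0  1  0  |    5 ]
  [ 0    0  0  1  |    2 ]
Add 11 times ρ2 to ρ1.
  [ 1  0  0  0  |  5 ]
  [ 0  1  0  0  |  6 ]
  [ 0  0  1  0  |  5 ]
  [ 0  0  0  1  |  2 ]
Reading off the last column: x = 5, y = 6, z = 5, w = 2.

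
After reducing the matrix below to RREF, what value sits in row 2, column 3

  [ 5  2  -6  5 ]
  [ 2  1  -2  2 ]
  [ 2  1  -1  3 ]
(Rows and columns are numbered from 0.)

ρ1 -> 1/5·ρ1
ρ2 -> ρ2 − 2·ρ1
ρ3 -> ρ3 − 2·ρ1
ρ2 -> 5·ρ2
ρ3 -> ρ3 − 1/5·ρ2
ρ2 -> ρ2 − 2·ρ3
ρ1 -> ρ1 + 6/5·ρ3
ρ1 -> ρ1 − 2/5·ρ2

1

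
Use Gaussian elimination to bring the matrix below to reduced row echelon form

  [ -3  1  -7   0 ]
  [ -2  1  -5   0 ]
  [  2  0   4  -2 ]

[[1, 0, 2, 0], [0, 1, -1, 0], [0, 0, 0, 1]]

R1 ← -1/3·R1
  [  1  -1/3  7/3   0 ]
  [ -2     1   -5   0 ]
  [  2     0    4  -2 ]
R2 ← R2 + 2·R1
  [ 1  -1/3   7/3   0 ]
  [ 0   1/3  -1/3   0 ]
  [ 2     0     4  -2 ]
R3 ← R3 − 2·R1
  [ 1  -1/3   7/3   0 ]
  [ 0   1/3  -1/3   0 ]
  [ 0   2/3  -2/3  -2 ]
R2 ← 3·R2
  [ 1  -1/3   7/3   0 ]
  [ 0     1    -1   0 ]
  [ 0   2/3  -2/3  -2 ]
R3 ← R3 − 2/3·R2
  [ 1  -1/3  7/3   0 ]
  [ 0     1   -1   0 ]
  [ 0     0    0  -2 ]
R3 ← -1/2·R3
  [ 1  -1/3  7/3  0 ]
  [ 0     1   -1  0 ]
  [ 0     0    0  1 ]
R1 ← R1 + 1/3·R2
  [ 1  0   2  0 ]
  [ 0  1  -1  0 ]
  [ 0  0   0  1 ]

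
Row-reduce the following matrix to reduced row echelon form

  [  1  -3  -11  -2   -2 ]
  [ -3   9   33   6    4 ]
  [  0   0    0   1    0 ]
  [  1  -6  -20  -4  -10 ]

[[1, 0, -2, 0, 0], [0, 1, 3, 0, 0], [0, 0, 0, 1, 0], [0, 0, 0, 0, 1]]

R2 -> R2 + 3·R1
  [ 1  -3  -11  -2   -2 ]
  [ 0   0    0   0   -2 ]
  [ 0   0    0   1    0 ]
  [ 1  -6  -20  -4  -10 ]
R4 -> R4 − R1
  [ 1  -3  -11  -2  -2 ]
  [ 0   0    0   0  -2 ]
  [ 0   0    0   1   0 ]
  [ 0  -3   -9  -2  -8 ]
R2 <-> R4
  [ 1  -3  -11  -2  -2 ]
  [ 0  -3   -9  -2  -8 ]
  [ 0   0    0   1   0 ]
  [ 0   0    0   0  -2 ]
R2 -> -1/3·R2
  [ 1  -3  -11   -2   -2 ]
  [ 0   1    3  2/3  8/3 ]
  [ 0   0    0    1    0 ]
  [ 0   0    0    0   -2 ]
R4 -> -1/2·R4
  [ 1  -3  -11   -2   -2 ]
  [ 0   1    3  2/3  8/3 ]
  [ 0   0    0    1    0 ]
  [ 0   0    0    0    1 ]
R2 -> R2 − 8/3·R4
  [ 1  -3  -11   -2  -2 ]
  [ 0   1    3  2/3   0 ]
  [ 0   0    0    1   0 ]
  [ 0   0    0    0   1 ]
R1 -> R1 + 2·R4
  [ 1  -3  -11   -2  0 ]
  [ 0   1    3  2/3  0 ]
  [ 0   0    0    1  0 ]
  [ 0   0    0    0  1 ]
R2 -> R2 − 2/3·R3
  [ 1  -3  -11  -2  0 ]
  [ 0   1    3   0  0 ]
  [ 0   0    0   1  0 ]
  [ 0   0    0   0  1 ]
R1 -> R1 + 2·R3
  [ 1  -3  -11  0  0 ]
  [ 0   1    3  0  0 ]
  [ 0   0    0  1  0 ]
  [ 0   0    0  0  1 ]
R1 -> R1 + 3·R2
  [ 1  0  -2  0  0 ]
  [ 0  1   3  0  0 ]
  [ 0  0   0  1  0 ]
  [ 0  0   0  0  1 ]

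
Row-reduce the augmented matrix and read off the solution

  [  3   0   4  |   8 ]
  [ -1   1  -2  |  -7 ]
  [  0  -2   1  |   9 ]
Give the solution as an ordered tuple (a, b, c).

(4, -5, -1)

R1 ← 1/3·R1
  [  1   0  4/3  |  8/3 ]
  [ -1   1   -2  |   -7 ]
  [  0  -2    1  |    9 ]
R2 ← R2 + R1
  [ 1   0   4/3  |    8/3 ]
  [ 0   1  -2/3  |  -13/3 ]
  [ 0  -2     1  |      9 ]
R3 ← R3 + 2·R2
  [ 1  0   4/3  |    8/3 ]
  [ 0  1  -2/3  |  -13/3 ]
  [ 0  0  -1/3  |    1/3 ]
R3 ← -3·R3
  [ 1  0   4/3  |    8/3 ]
  [ 0  1  -2/3  |  -13/3 ]
  [ 0  0     1  |     -1 ]
R2 ← R2 + 2/3·R3
  [ 1  0  4/3  |  8/3 ]
  [ 0  1    0  |   -5 ]
  [ 0  0    1  |   -1 ]
R1 ← R1 − 4/3·R3
  [ 1  0  0  |   4 ]
  [ 0  1  0  |  -5 ]
  [ 0  0  1  |  -1 ]
Reading off the last column: a = 4, b = -5, c = -1.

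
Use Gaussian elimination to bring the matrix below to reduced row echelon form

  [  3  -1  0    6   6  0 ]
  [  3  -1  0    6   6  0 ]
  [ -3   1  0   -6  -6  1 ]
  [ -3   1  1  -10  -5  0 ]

[[1, -1/3, 0, 2, 2, 0], [0, 0, 1, -4, 1, 0], [0, 0, 0, 0, 0, 1], [0, 0, 0, 0, 0, 0]]

Multiply r1 by 1/3.
  [  1  -1/3  0    2   2  0 ]
  [  3    -1  0    6   6  0 ]
  [ -3     1  0   -6  -6  1 ]
  [ -3     1  1  -10  -5  0 ]
Subtract 3 times r1 from r2.
  [  1  -1/3  0    2   2  0 ]
  [  0     0  0    0   0  0 ]
  [ -3     1  0   -6  -6  1 ]
  [ -3     1  1  -10  -5  0 ]
Add 3 times r1 to r3.
  [  1  -1/3  0    2   2  0 ]
  [  0     0  0    0   0  0 ]
  [  0     0  0    0   0  1 ]
  [ -3     1  1  -10  -5  0 ]
Add 3 times r1 to r4.
  [ 1  -1/3  0   2  2  0 ]
  [ 0     0  0   0  0  0 ]
  [ 0     0  0   0  0  1 ]
  [ 0     0  1  -4  1  0 ]
Swap r2 and r4.
  [ 1  -1/3  0   2  2  0 ]
  [ 0     0  1  -4  1  0 ]
  [ 0     0  0   0  0  1 ]
  [ 0     0  0   0  0  0 ]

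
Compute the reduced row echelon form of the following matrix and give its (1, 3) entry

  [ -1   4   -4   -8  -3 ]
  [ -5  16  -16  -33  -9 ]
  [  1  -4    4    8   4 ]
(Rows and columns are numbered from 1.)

R1 -> -1·R1
  [  1  -4    4    8   3 ]
  [ -5  16  -16  -33  -9 ]
  [  1  -4    4    8   4 ]
R2 -> R2 + 5·R1
  [ 1  -4  4  8  3 ]
  [ 0  -4  4  7  6 ]
  [ 1  -4  4  8  4 ]
R3 -> R3 − R1
  [ 1  -4  4  8  3 ]
  [ 0  -4  4  7  6 ]
  [ 0   0  0  0  1 ]
R2 -> -1/4·R2
  [ 1  -4   4     8     3 ]
  [ 0   1  -1  -7/4  -3/2 ]
  [ 0   0   0     0     1 ]
R2 -> R2 + 3/2·R3
  [ 1  -4   4     8  3 ]
  [ 0   1  -1  -7/4  0 ]
  [ 0   0   0     0  1 ]
R1 -> R1 − 3·R3
  [ 1  -4   4     8  0 ]
  [ 0   1  -1  -7/4  0 ]
  [ 0   0   0     0  1 ]
R1 -> R1 + 4·R2
  [ 1  0   0     1  0 ]
  [ 0  1  -1  -7/4  0 ]
  [ 0  0   0     0  1 ]

0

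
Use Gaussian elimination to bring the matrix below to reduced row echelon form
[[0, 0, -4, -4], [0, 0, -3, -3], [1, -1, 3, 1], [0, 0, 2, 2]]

ρ1 <-> ρ3
  [ 1  -1   3   1 ]
  [ 0   0  -3  -3 ]
  [ 0   0  -4  -4 ]
  [ 0   0   2   2 ]
ρ2 → -1/3·ρ2
  [ 1  -1   3   1 ]
  [ 0   0   1   1 ]
  [ 0   0  -4  -4 ]
  [ 0   0   2   2 ]
ρ3 → ρ3 + 4·ρ2
  [ 1  -1  3  1 ]
  [ 0   0  1  1 ]
  [ 0   0  0  0 ]
  [ 0   0  2  2 ]
ρ4 → ρ4 − 2·ρ2
  [ 1  -1  3  1 ]
  [ 0   0  1  1 ]
  [ 0   0  0  0 ]
  [ 0   0  0  0 ]
ρ1 → ρ1 − 3·ρ2
  [ 1  -1  0  -2 ]
  [ 0   0  1   1 ]
  [ 0   0  0   0 ]
  [ 0   0  0   0 ]

[[1, -1, 0, -2], [0, 0, 1, 1], [0, 0, 0, 0], [0, 0, 0, 0]]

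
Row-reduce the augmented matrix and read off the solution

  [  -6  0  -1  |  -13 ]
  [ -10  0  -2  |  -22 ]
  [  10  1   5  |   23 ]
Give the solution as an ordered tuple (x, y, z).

(2, -2, 1)

ρ1 := -1/6·ρ1
ρ2 := ρ2 + 10·ρ1
ρ3 := ρ3 − 10·ρ1
ρ2 ↔ ρ3
ρ3 := -3·ρ3
ρ2 := ρ2 − 10/3·ρ3
ρ1 := ρ1 − 1/6·ρ3
Reading off the last column: x = 2, y = -2, z = 1.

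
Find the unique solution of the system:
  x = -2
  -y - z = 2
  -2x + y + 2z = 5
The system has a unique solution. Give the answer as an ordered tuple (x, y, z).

Form the augmented matrix and row-reduce:
  [  1   0   0  |  -2 ]
  [  0  -1  -1  |   2 ]
  [ -2   1   2  |   5 ]
Add 2 times r1 to r3.
  [ 1   0   0  |  -2 ]
  [ 0  -1  -1  |   2 ]
  [ 0   1   2  |   1 ]
Multiply r2 by -1.
  [ 1  0  0  |  -2 ]
  [ 0  1  1  |  -2 ]
  [ 0  1  2  |   1 ]
Subtract r2 from r3.
  [ 1  0  0  |  -2 ]
  [ 0  1  1  |  -2 ]
  [ 0  0  1  |   3 ]
Subtract r3 from r2.
  [ 1  0  0  |  -2 ]
  [ 0  1  0  |  -5 ]
  [ 0  0  1  |   3 ]
Reading off the last column: x = -2, y = -5, z = 3.

(-2, -5, 3)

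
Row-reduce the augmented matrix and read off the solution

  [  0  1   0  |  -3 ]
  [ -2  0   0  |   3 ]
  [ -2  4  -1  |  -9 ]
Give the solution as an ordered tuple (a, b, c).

(-3/2, -3, 0)

R1 <-> R2
  [ -2  0   0  |   3 ]
  [  0  1   0  |  -3 ]
  [ -2  4  -1  |  -9 ]
R1 ← -1/2·R1
  [  1  0   0  |  -3/2 ]
  [  0  1   0  |    -3 ]
  [ -2  4  -1  |    -9 ]
R3 ← R3 + 2·R1
  [ 1  0   0  |  -3/2 ]
  [ 0  1   0  |    -3 ]
  [ 0  4  -1  |   -12 ]
R3 ← R3 − 4·R2
  [ 1  0   0  |  -3/2 ]
  [ 0  1   0  |    -3 ]
  [ 0  0  -1  |     0 ]
R3 ← -1·R3
  [ 1  0  0  |  -3/2 ]
  [ 0  1  0  |    -3 ]
  [ 0  0  1  |     0 ]
Reading off the last column: a = -3/2, b = -3, c = 0.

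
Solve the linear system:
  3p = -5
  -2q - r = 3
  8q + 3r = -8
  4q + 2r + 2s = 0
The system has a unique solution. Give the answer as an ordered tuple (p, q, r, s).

Form the augmented matrix and row-reduce:
  [ 3   0   0  0  |  -5 ]
  [ 0  -2  -1  0  |   3 ]
  [ 0   8   3  0  |  -8 ]
  [ 0   4   2  2  |   0 ]
Multiply ρ1 by 1/3.
  [ 1   0   0  0  |  -5/3 ]
  [ 0  -2  -1  0  |     3 ]
  [ 0   8   3  0  |    -8 ]
  [ 0   4   2  2  |     0 ]
Multiply ρ2 by -1/2.
  [ 1  0    0  0  |  -5/3 ]
  [ 0  1  1/2  0  |  -3/2 ]
  [ 0  8    3  0  |    -8 ]
  [ 0  4    2  2  |     0 ]
Subtract 8 times ρ2 from ρ3.
  [ 1  0    0  0  |  -5/3 ]
  [ 0  1  1/2  0  |  -3/2 ]
  [ 0  0   -1  0  |     4 ]
  [ 0  4    2  2  |     0 ]
Subtract 4 times ρ2 from ρ4.
  [ 1  0    0  0  |  -5/3 ]
  [ 0  1  1/2  0  |  -3/2 ]
  [ 0  0   -1  0  |     4 ]
  [ 0  0    0  2  |     6 ]
Multiply ρ3 by -1.
  [ 1  0    0  0  |  -5/3 ]
  [ 0  1  1/2  0  |  -3/2 ]
  [ 0  0    1  0  |    -4 ]
  [ 0  0    0  2  |     6 ]
Multiply ρ4 by 1/2.
  [ 1  0    0  0  |  -5/3 ]
  [ 0  1  1/2  0  |  -3/2 ]
  [ 0  0    1  0  |    -4 ]
  [ 0  0    0  1  |     3 ]
Subtract 1/2 times ρ3 from ρ2.
  [ 1  0  0  0  |  -5/3 ]
  [ 0  1  0  0  |   1/2 ]
  [ 0  0  1  0  |    -4 ]
  [ 0  0  0  1  |     3 ]
Reading off the last column: p = -5/3, q = 1/2, r = -4, s = 3.

(-5/3, 1/2, -4, 3)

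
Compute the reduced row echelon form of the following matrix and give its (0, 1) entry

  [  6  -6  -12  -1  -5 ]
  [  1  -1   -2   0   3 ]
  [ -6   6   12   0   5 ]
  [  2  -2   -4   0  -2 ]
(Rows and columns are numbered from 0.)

-1

Multiply R1 by 1/6.
  [  1  -1  -2  -1/6  -5/6 ]
  [  1  -1  -2     0     3 ]
  [ -6   6  12     0     5 ]
  [  2  -2  -4     0    -2 ]
Subtract R1 from R2.
  [  1  -1  -2  -1/6  -5/6 ]
  [  0   0   0   1/6  23/6 ]
  [ -6   6  12     0     5 ]
  [  2  -2  -4     0    -2 ]
Add 6 times R1 to R3.
  [ 1  -1  -2  -1/6  -5/6 ]
  [ 0   0   0   1/6  23/6 ]
  [ 0   0   0    -1     0 ]
  [ 2  -2  -4     0    -2 ]
Subtract 2 times R1 from R4.
  [ 1  -1  -2  -1/6  -5/6 ]
  [ 0   0   0   1/6  23/6 ]
  [ 0   0   0    -1     0 ]
  [ 0   0   0   1/3  -1/3 ]
Multiply R2 by 6.
  [ 1  -1  -2  -1/6  -5/6 ]
  [ 0   0   0     1    23 ]
  [ 0   0   0    -1     0 ]
  [ 0   0   0   1/3  -1/3 ]
Add R2 to R3.
  [ 1  -1  -2  -1/6  -5/6 ]
  [ 0   0   0     1    23 ]
  [ 0   0   0     0    23 ]
  [ 0   0   0   1/3  -1/3 ]
Subtract 1/3 times R2 from R4.
  [ 1  -1  -2  -1/6  -5/6 ]
  [ 0   0   0     1    23 ]
  [ 0   0   0     0    23 ]
  [ 0   0   0     0    -8 ]
Multiply R3 by 1/23.
  [ 1  -1  -2  -1/6  -5/6 ]
  [ 0   0   0     1    23 ]
  [ 0   0   0     0     1 ]
  [ 0   0   0     0    -8 ]
Add 8 times R3 to R4.
  [ 1  -1  -2  -1/6  -5/6 ]
  [ 0   0   0     1    23 ]
  [ 0   0   0     0     1 ]
  [ 0   0   0     0     0 ]
Subtract 23 times R3 from R2.
  [ 1  -1  -2  -1/6  -5/6 ]
  [ 0   0   0     1     0 ]
  [ 0   0   0     0     1 ]
  [ 0   0   0     0     0 ]
Add 5/6 times R3 to R1.
  [ 1  -1  -2  -1/6  0 ]
  [ 0   0   0     1  0 ]
  [ 0   0   0     0  1 ]
  [ 0   0   0     0  0 ]
Add 1/6 times R2 to R1.
  [ 1  -1  -2  0  0 ]
  [ 0   0   0  1  0 ]
  [ 0   0   0  0  1 ]
  [ 0   0   0  0  0 ]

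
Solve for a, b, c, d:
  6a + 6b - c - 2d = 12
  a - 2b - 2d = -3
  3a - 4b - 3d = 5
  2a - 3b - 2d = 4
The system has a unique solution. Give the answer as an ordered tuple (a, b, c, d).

(5, -2, -6, 6)

Form the augmented matrix and row-reduce:
  [ 6   6  -1  -2  |  12 ]
  [ 1  -2   0  -2  |  -3 ]
  [ 3  -4   0  -3  |   5 ]
  [ 2  -3   0  -2  |   4 ]
Multiply R1 by 1/6.
  [ 1   1  -1/6  -1/3  |   2 ]
  [ 1  -2     0    -2  |  -3 ]
  [ 3  -4     0    -3  |   5 ]
  [ 2  -3     0    -2  |   4 ]
Subtract R1 from R2.
  [ 1   1  -1/6  -1/3  |   2 ]
  [ 0  -3   1/6  -5/3  |  -5 ]
  [ 3  -4     0    -3  |   5 ]
  [ 2  -3     0    -2  |   4 ]
Subtract 3 times R1 from R3.
  [ 1   1  -1/6  -1/3  |   2 ]
  [ 0  -3   1/6  -5/3  |  -5 ]
  [ 0  -7   1/2    -2  |  -1 ]
  [ 2  -3     0    -2  |   4 ]
Subtract 2 times R1 from R4.
  [ 1   1  -1/6  -1/3  |   2 ]
  [ 0  -3   1/6  -5/3  |  -5 ]
  [ 0  -7   1/2    -2  |  -1 ]
  [ 0  -5   1/3  -4/3  |   0 ]
Multiply R2 by -1/3.
  [ 1   1   -1/6  -1/3  |    2 ]
  [ 0   1  -1/18   5/9  |  5/3 ]
  [ 0  -7    1/2    -2  |   -1 ]
  [ 0  -5    1/3  -4/3  |    0 ]
Add 7 times R2 to R3.
  [ 1   1   -1/6  -1/3  |     2 ]
  [ 0   1  -1/18   5/9  |   5/3 ]
  [ 0   0    1/9  17/9  |  32/3 ]
  [ 0  -5    1/3  -4/3  |     0 ]
Add 5 times R2 to R4.
  [ 1  1   -1/6  -1/3  |     2 ]
  [ 0  1  -1/18   5/9  |   5/3 ]
  [ 0  0    1/9  17/9  |  32/3 ]
  [ 0  0   1/18  13/9  |  25/3 ]
Multiply R3 by 9.
  [ 1  1   -1/6  -1/3  |     2 ]
  [ 0  1  -1/18   5/9  |   5/3 ]
  [ 0  0      1    17  |    96 ]
  [ 0  0   1/18  13/9  |  25/3 ]
Subtract 1/18 times R3 from R4.
  [ 1  1   -1/6  -1/3  |    2 ]
  [ 0  1  -1/18   5/9  |  5/3 ]
  [ 0  0      1    17  |   96 ]
  [ 0  0      0   1/2  |    3 ]
Multiply R4 by 2.
  [ 1  1   -1/6  -1/3  |    2 ]
  [ 0  1  -1/18   5/9  |  5/3 ]
  [ 0  0      1    17  |   96 ]
  [ 0  0      0     1  |    6 ]
Subtract 17 times R4 from R3.
  [ 1  1   -1/6  -1/3  |    2 ]
  [ 0  1  -1/18   5/9  |  5/3 ]
  [ 0  0      1     0  |   -6 ]
  [ 0  0      0     1  |    6 ]
Subtract 5/9 times R4 from R2.
  [ 1  1   -1/6  -1/3  |     2 ]
  [ 0  1  -1/18     0  |  -5/3 ]
  [ 0  0      1     0  |    -6 ]
  [ 0  0      0     1  |     6 ]
Add 1/3 times R4 to R1.
  [ 1  1   -1/6  0  |     4 ]
  [ 0  1  -1/18  0  |  -5/3 ]
  [ 0  0      1  0  |    -6 ]
  [ 0  0      0  1  |     6 ]
Add 1/18 times R3 to R2.
  [ 1  1  -1/6  0  |   4 ]
  [ 0  1     0  0  |  -2 ]
  [ 0  0     1  0  |  -6 ]
  [ 0  0     0  1  |   6 ]
Add 1/6 times R3 to R1.
  [ 1  1  0  0  |   3 ]
  [ 0  1  0  0  |  -2 ]
  [ 0  0  1  0  |  -6 ]
  [ 0  0  0  1  |   6 ]
Subtract R2 from R1.
  [ 1  0  0  0  |   5 ]
  [ 0  1  0  0  |  -2 ]
  [ 0  0  1  0  |  -6 ]
  [ 0  0  0  1  |   6 ]
Reading off the last column: a = 5, b = -2, c = -6, d = 6.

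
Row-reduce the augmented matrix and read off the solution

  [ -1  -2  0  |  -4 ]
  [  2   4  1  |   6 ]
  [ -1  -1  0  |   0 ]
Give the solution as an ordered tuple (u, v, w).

(-4, 4, -2)

Multiply R1 by -1.
  [  1   2  0  |  4 ]
  [  2   4  1  |  6 ]
  [ -1  -1  0  |  0 ]
Subtract 2 times R1 from R2.
  [  1   2  0  |   4 ]
  [  0   0  1  |  -2 ]
  [ -1  -1  0  |   0 ]
Add R1 to R3.
  [ 1  2  0  |   4 ]
  [ 0  0  1  |  -2 ]
  [ 0  1  0  |   4 ]
Swap R2 and R3.
  [ 1  2  0  |   4 ]
  [ 0  1  0  |   4 ]
  [ 0  0  1  |  -2 ]
Subtract 2 times R2 from R1.
  [ 1  0  0  |  -4 ]
  [ 0  1  0  |   4 ]
  [ 0  0  1  |  -2 ]
Reading off the last column: u = -4, v = 4, w = -2.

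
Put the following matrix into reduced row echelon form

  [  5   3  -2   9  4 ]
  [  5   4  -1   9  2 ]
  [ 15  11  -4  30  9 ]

[[1, 0, -1, 0, 7/5], [0, 1, 1, 0, -2], [0, 0, 0, 1, 1/3]]

R1 := 1/5·R1
R2 := R2 − 5·R1
R3 := R3 − 15·R1
R3 := R3 − 2·R2
R3 := 1/3·R3
R1 := R1 − 9/5·R3
R1 := R1 − 3/5·R2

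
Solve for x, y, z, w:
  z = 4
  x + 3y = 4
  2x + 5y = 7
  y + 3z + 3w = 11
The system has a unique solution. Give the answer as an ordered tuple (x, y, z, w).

(1, 1, 4, -2/3)

Form the augmented matrix and row-reduce:
  [ 0  0  1  0  |   4 ]
  [ 1  3  0  0  |   4 ]
  [ 2  5  0  0  |   7 ]
  [ 0  1  3  3  |  11 ]
r1 <-> r2
  [ 1  3  0  0  |   4 ]
  [ 0  0  1  0  |   4 ]
  [ 2  5  0  0  |   7 ]
  [ 0  1  3  3  |  11 ]
r3 → r3 − 2·r1
  [ 1   3  0  0  |   4 ]
  [ 0   0  1  0  |   4 ]
  [ 0  -1  0  0  |  -1 ]
  [ 0   1  3  3  |  11 ]
r2 <-> r3
  [ 1   3  0  0  |   4 ]
  [ 0  -1  0  0  |  -1 ]
  [ 0   0  1  0  |   4 ]
  [ 0   1  3  3  |  11 ]
r2 → -1·r2
  [ 1  3  0  0  |   4 ]
  [ 0  1  0  0  |   1 ]
  [ 0  0  1  0  |   4 ]
  [ 0  1  3  3  |  11 ]
r4 → r4 − r2
  [ 1  3  0  0  |   4 ]
  [ 0  1  0  0  |   1 ]
  [ 0  0  1  0  |   4 ]
  [ 0  0  3  3  |  10 ]
r4 → r4 − 3·r3
  [ 1  3  0  0  |   4 ]
  [ 0  1  0  0  |   1 ]
  [ 0  0  1  0  |   4 ]
  [ 0  0  0  3  |  -2 ]
r4 → 1/3·r4
  [ 1  3  0  0  |     4 ]
  [ 0  1  0  0  |     1 ]
  [ 0  0  1  0  |     4 ]
  [ 0  0  0  1  |  -2/3 ]
r1 → r1 − 3·r2
  [ 1  0  0  0  |     1 ]
  [ 0  1  0  0  |     1 ]
  [ 0  0  1  0  |     4 ]
  [ 0  0  0  1  |  -2/3 ]
Reading off the last column: x = 1, y = 1, z = 4, w = -2/3.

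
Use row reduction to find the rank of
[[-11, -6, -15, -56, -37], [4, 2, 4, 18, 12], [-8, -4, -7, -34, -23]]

Multiply ρ1 by -1/11.
  [  1  6/11  15/11  56/11  37/11 ]
  [  4     2      4     18     12 ]
  [ -8    -4     -7    -34    -23 ]
Subtract 4 times ρ1 from ρ2.
  [  1   6/11   15/11   56/11   37/11 ]
  [  0  -2/11  -16/11  -26/11  -16/11 ]
  [ -8     -4      -7     -34     -23 ]
Add 8 times ρ1 to ρ3.
  [ 1   6/11   15/11   56/11   37/11 ]
  [ 0  -2/11  -16/11  -26/11  -16/11 ]
  [ 0   4/11   43/11   74/11   43/11 ]
Multiply ρ2 by -11/2.
  [ 1  6/11  15/11  56/11  37/11 ]
  [ 0     1      8     13      8 ]
  [ 0  4/11  43/11  74/11  43/11 ]
Subtract 4/11 times ρ2 from ρ3.
  [ 1  6/11  15/11  56/11  37/11 ]
  [ 0     1      8     13      8 ]
  [ 0     0      1      2      1 ]
Subtract 8 times ρ3 from ρ2.
  [ 1  6/11  15/11  56/11  37/11 ]
  [ 0     1      0     -3      0 ]
  [ 0     0      1      2      1 ]
Subtract 15/11 times ρ3 from ρ1.
  [ 1  6/11  0  26/11  2 ]
  [ 0     1  0     -3  0 ]
  [ 0     0  1      2  1 ]
Subtract 6/11 times ρ2 from ρ1.
  [ 1  0  0   4  2 ]
  [ 0  1  0  -3  0 ]
  [ 0  0  1   2  1 ]
The reduced form has 3 nonzero rows.

rank = 3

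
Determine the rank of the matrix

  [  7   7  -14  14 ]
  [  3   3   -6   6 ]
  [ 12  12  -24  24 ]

rank = 1

Multiply ρ1 by 1/7.
  [  1   1   -2   2 ]
  [  3   3   -6   6 ]
  [ 12  12  -24  24 ]
Subtract 3 times ρ1 from ρ2.
  [  1   1   -2   2 ]
  [  0   0    0   0 ]
  [ 12  12  -24  24 ]
Subtract 12 times ρ1 from ρ3.
  [ 1  1  -2  2 ]
  [ 0  0   0  0 ]
  [ 0  0   0  0 ]
The reduced form has 1 nonzero row.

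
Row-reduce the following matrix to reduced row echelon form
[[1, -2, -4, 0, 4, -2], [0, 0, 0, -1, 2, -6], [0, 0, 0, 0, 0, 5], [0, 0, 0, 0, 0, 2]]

r2 := -1·r2
r3 := 1/5·r3
r4 := r4 − 2·r3
r2 := r2 − 6·r3
r1 := r1 + 2·r3

[[1, -2, -4, 0, 4, 0], [0, 0, 0, 1, -2, 0], [0, 0, 0, 0, 0, 1], [0, 0, 0, 0, 0, 0]]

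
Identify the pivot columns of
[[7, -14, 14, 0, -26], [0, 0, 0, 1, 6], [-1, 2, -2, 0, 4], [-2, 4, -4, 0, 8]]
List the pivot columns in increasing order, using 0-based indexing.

ρ1 ← 1/7·ρ1
ρ3 ← ρ3 + ρ1
ρ4 ← ρ4 + 2·ρ1
ρ3 ← 7/2·ρ3
ρ4 ← ρ4 − 4/7·ρ3
ρ2 ← ρ2 − 6·ρ3
ρ1 ← ρ1 + 26/7·ρ3
Pivot columns are the columns containing a leading 1.

0, 3, 4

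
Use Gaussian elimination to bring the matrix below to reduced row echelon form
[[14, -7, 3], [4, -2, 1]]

ρ1 := 1/14·ρ1
ρ2 := ρ2 − 4·ρ1
ρ2 := 7·ρ2
ρ1 := ρ1 − 3/14·ρ2

[[1, -1/2, 0], [0, 0, 1]]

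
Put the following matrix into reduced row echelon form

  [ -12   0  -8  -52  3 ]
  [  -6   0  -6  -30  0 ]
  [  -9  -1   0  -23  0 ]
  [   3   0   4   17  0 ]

[[1, 0, 0, 3, 0], [0, 1, 0, -4, 0], [0, 0, 1, 2, 0], [0, 0, 0, 0, 1]]

r1 ← -1/12·r1
  [  1   0  2/3  13/3  -1/4 ]
  [ -6   0   -6   -30     0 ]
  [ -9  -1    0   -23     0 ]
  [  3   0    4    17     0 ]
r2 ← r2 + 6·r1
  [  1   0  2/3  13/3  -1/4 ]
  [  0   0   -2    -4  -3/2 ]
  [ -9  -1    0   -23     0 ]
  [  3   0    4    17     0 ]
r3 ← r3 + 9·r1
  [ 1   0  2/3  13/3  -1/4 ]
  [ 0   0   -2    -4  -3/2 ]
  [ 0  -1    6    16  -9/4 ]
  [ 3   0    4    17     0 ]
r4 ← r4 − 3·r1
  [ 1   0  2/3  13/3  -1/4 ]
  [ 0   0   -2    -4  -3/2 ]
  [ 0  -1    6    16  -9/4 ]
  [ 0   0    2     4   3/4 ]
r2 ↔ r3
  [ 1   0  2/3  13/3  -1/4 ]
  [ 0  -1    6    16  -9/4 ]
  [ 0   0   -2    -4  -3/2 ]
  [ 0   0    2     4   3/4 ]
r2 ← -1·r2
  [ 1  0  2/3  13/3  -1/4 ]
  [ 0  1   -6   -16   9/4 ]
  [ 0  0   -2    -4  -3/2 ]
  [ 0  0    2     4   3/4 ]
r3 ← -1/2·r3
  [ 1  0  2/3  13/3  -1/4 ]
  [ 0  1   -6   -16   9/4 ]
  [ 0  0    1     2   3/4 ]
  [ 0  0    2     4   3/4 ]
r4 ← r4 − 2·r3
  [ 1  0  2/3  13/3  -1/4 ]
  [ 0  1   -6   -16   9/4 ]
  [ 0  0    1     2   3/4 ]
  [ 0  0    0     0  -3/4 ]
r4 ← -4/3·r4
  [ 1  0  2/3  13/3  -1/4 ]
  [ 0  1   -6   -16   9/4 ]
  [ 0  0    1     2   3/4 ]
  [ 0  0    0     0     1 ]
r3 ← r3 − 3/4·r4
  [ 1  0  2/3  13/3  -1/4 ]
  [ 0  1   -6   -16   9/4 ]
  [ 0  0    1     2     0 ]
  [ 0  0    0     0     1 ]
r2 ← r2 − 9/4·r4
  [ 1  0  2/3  13/3  -1/4 ]
  [ 0  1   -6   -16     0 ]
  [ 0  0    1     2     0 ]
  [ 0  0    0     0     1 ]
r1 ← r1 + 1/4·r4
  [ 1  0  2/3  13/3  0 ]
  [ 0  1   -6   -16  0 ]
  [ 0  0    1     2  0 ]
  [ 0  0    0     0  1 ]
r2 ← r2 + 6·r3
  [ 1  0  2/3  13/3  0 ]
  [ 0  1    0    -4  0 ]
  [ 0  0    1     2  0 ]
  [ 0  0    0     0  1 ]
r1 ← r1 − 2/3·r3
  [ 1  0  0   3  0 ]
  [ 0  1  0  -4  0 ]
  [ 0  0  1   2  0 ]
  [ 0  0  0   0  1 ]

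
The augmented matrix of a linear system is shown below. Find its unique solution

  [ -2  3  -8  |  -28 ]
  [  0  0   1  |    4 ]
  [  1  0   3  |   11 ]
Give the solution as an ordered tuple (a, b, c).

R1 -> -1/2·R1
  [ 1  -3/2  4  |  14 ]
  [ 0     0  1  |   4 ]
  [ 1     0  3  |  11 ]
R3 -> R3 − R1
  [ 1  -3/2   4  |  14 ]
  [ 0     0   1  |   4 ]
  [ 0   3/2  -1  |  -3 ]
R2 <=> R3
  [ 1  -3/2   4  |  14 ]
  [ 0   3/2  -1  |  -3 ]
  [ 0     0   1  |   4 ]
R2 -> 2/3·R2
  [ 1  -3/2     4  |  14 ]
  [ 0     1  -2/3  |  -2 ]
  [ 0     0     1  |   4 ]
R2 -> R2 + 2/3·R3
  [ 1  -3/2  4  |   14 ]
  [ 0     1  0  |  2/3 ]
  [ 0     0  1  |    4 ]
R1 -> R1 − 4·R3
  [ 1  -3/2  0  |   -2 ]
  [ 0     1  0  |  2/3 ]
  [ 0     0  1  |    4 ]
R1 -> R1 + 3/2·R2
  [ 1  0  0  |   -1 ]
  [ 0  1  0  |  2/3 ]
  [ 0  0  1  |    4 ]
Reading off the last column: a = -1, b = 2/3, c = 4.

(-1, 2/3, 4)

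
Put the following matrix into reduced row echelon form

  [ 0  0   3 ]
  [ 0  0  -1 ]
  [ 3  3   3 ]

[[1, 1, 0], [0, 0, 1], [0, 0, 0]]

R1 <=> R3
  [ 3  3   3 ]
  [ 0  0  -1 ]
  [ 0  0   3 ]
R1 := 1/3·R1
  [ 1  1   1 ]
  [ 0  0  -1 ]
  [ 0  0   3 ]
R2 := -1·R2
  [ 1  1  1 ]
  [ 0  0  1 ]
  [ 0  0  3 ]
R3 := R3 − 3·R2
  [ 1  1  1 ]
  [ 0  0  1 ]
  [ 0  0  0 ]
R1 := R1 − R2
  [ 1  1  0 ]
  [ 0  0  1 ]
  [ 0  0  0 ]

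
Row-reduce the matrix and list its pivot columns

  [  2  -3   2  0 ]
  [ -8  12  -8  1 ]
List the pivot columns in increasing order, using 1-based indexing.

1, 4

r1 → 1/2·r1
  [  1  -3/2   1  0 ]
  [ -8    12  -8  1 ]
r2 → r2 + 8·r1
  [ 1  -3/2  1  0 ]
  [ 0     0  0  1 ]
Pivot columns are the columns containing a leading 1.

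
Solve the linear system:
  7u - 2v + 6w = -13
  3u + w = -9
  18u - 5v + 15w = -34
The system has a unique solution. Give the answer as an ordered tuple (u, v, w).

(-3, -4, 0)

Form the augmented matrix and row-reduce:
  [  7  -2   6  |  -13 ]
  [  3   0   1  |   -9 ]
  [ 18  -5  15  |  -34 ]
Multiply R1 by 1/7.
  [  1  -2/7  6/7  |  -13/7 ]
  [  3     0    1  |     -9 ]
  [ 18    -5   15  |    -34 ]
Subtract 3 times R1 from R2.
  [  1  -2/7    6/7  |  -13/7 ]
  [  0   6/7  -11/7  |  -24/7 ]
  [ 18    -5     15  |    -34 ]
Subtract 18 times R1 from R3.
  [ 1  -2/7    6/7  |  -13/7 ]
  [ 0   6/7  -11/7  |  -24/7 ]
  [ 0   1/7   -3/7  |   -4/7 ]
Multiply R2 by 7/6.
  [ 1  -2/7    6/7  |  -13/7 ]
  [ 0     1  -11/6  |     -4 ]
  [ 0   1/7   -3/7  |   -4/7 ]
Subtract 1/7 times R2 from R3.
  [ 1  -2/7    6/7  |  -13/7 ]
  [ 0     1  -11/6  |     -4 ]
  [ 0     0   -1/6  |      0 ]
Multiply R3 by -6.
  [ 1  -2/7    6/7  |  -13/7 ]
  [ 0     1  -11/6  |     -4 ]
  [ 0     0      1  |      0 ]
Add 11/6 times R3 to R2.
  [ 1  -2/7  6/7  |  -13/7 ]
  [ 0     1    0  |     -4 ]
  [ 0     0    1  |      0 ]
Subtract 6/7 times R3 from R1.
  [ 1  -2/7  0  |  -13/7 ]
  [ 0     1  0  |     -4 ]
  [ 0     0  1  |      0 ]
Add 2/7 times R2 to R1.
  [ 1  0  0  |  -3 ]
  [ 0  1  0  |  -4 ]
  [ 0  0  1  |   0 ]
Reading off the last column: u = -3, v = -4, w = 0.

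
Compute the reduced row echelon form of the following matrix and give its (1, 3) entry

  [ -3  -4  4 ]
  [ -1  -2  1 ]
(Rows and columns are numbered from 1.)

-2

Multiply R1 by -1/3.
  [  1  4/3  -4/3 ]
  [ -1   -2     1 ]
Add R1 to R2.
  [ 1   4/3  -4/3 ]
  [ 0  -2/3  -1/3 ]
Multiply R2 by -3/2.
  [ 1  4/3  -4/3 ]
  [ 0    1   1/2 ]
Subtract 4/3 times R2 from R1.
  [ 1  0   -2 ]
  [ 0  1  1/2 ]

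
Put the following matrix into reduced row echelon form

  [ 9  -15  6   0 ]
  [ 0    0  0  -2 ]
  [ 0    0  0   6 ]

[[1, -5/3, 2/3, 0], [0, 0, 0, 1], [0, 0, 0, 0]]

Multiply R1 by 1/9.
  [ 1  -5/3  2/3   0 ]
  [ 0     0    0  -2 ]
  [ 0     0    0   6 ]
Multiply R2 by -1/2.
  [ 1  -5/3  2/3  0 ]
  [ 0     0    0  1 ]
  [ 0     0    0  6 ]
Subtract 6 times R2 from R3.
  [ 1  -5/3  2/3  0 ]
  [ 0     0    0  1 ]
  [ 0     0    0  0 ]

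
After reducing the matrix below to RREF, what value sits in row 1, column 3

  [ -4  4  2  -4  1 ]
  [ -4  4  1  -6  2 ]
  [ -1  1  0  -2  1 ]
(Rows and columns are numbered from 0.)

2

Multiply r1 by -1/4.
  [  1  -1  -1/2   1  -1/4 ]
  [ -4   4     1  -6     2 ]
  [ -1   1     0  -2     1 ]
Add 4 times r1 to r2.
  [  1  -1  -1/2   1  -1/4 ]
  [  0   0    -1  -2     1 ]
  [ -1   1     0  -2     1 ]
Add r1 to r3.
  [ 1  -1  -1/2   1  -1/4 ]
  [ 0   0    -1  -2     1 ]
  [ 0   0  -1/2  -1   3/4 ]
Multiply r2 by -1.
  [ 1  -1  -1/2   1  -1/4 ]
  [ 0   0     1   2    -1 ]
  [ 0   0  -1/2  -1   3/4 ]
Add 1/2 times r2 to r3.
  [ 1  -1  -1/2  1  -1/4 ]
  [ 0   0     1  2    -1 ]
  [ 0   0     0  0   1/4 ]
Multiply r3 by 4.
  [ 1  -1  -1/2  1  -1/4 ]
  [ 0   0     1  2    -1 ]
  [ 0   0     0  0     1 ]
Add r3 to r2.
  [ 1  -1  -1/2  1  -1/4 ]
  [ 0   0     1  2     0 ]
  [ 0   0     0  0     1 ]
Add 1/4 times r3 to r1.
  [ 1  -1  -1/2  1  0 ]
  [ 0   0     1  2  0 ]
  [ 0   0     0  0  1 ]
Add 1/2 times r2 to r1.
  [ 1  -1  0  2  0 ]
  [ 0   0  1  2  0 ]
  [ 0   0  0  0  1 ]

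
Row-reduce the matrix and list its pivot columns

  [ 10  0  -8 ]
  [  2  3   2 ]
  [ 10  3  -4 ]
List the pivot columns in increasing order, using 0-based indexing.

0, 1, 2

r1 → 1/10·r1
  [  1  0  -4/5 ]
  [  2  3     2 ]
  [ 10  3    -4 ]
r2 → r2 − 2·r1
  [  1  0  -4/5 ]
  [  0  3  18/5 ]
  [ 10  3    -4 ]
r3 → r3 − 10·r1
  [ 1  0  -4/5 ]
  [ 0  3  18/5 ]
  [ 0  3     4 ]
r2 → 1/3·r2
  [ 1  0  -4/5 ]
  [ 0  1   6/5 ]
  [ 0  3     4 ]
r3 → r3 − 3·r2
  [ 1  0  -4/5 ]
  [ 0  1   6/5 ]
  [ 0  0   2/5 ]
r3 → 5/2·r3
  [ 1  0  -4/5 ]
  [ 0  1   6/5 ]
  [ 0  0     1 ]
r2 → r2 − 6/5·r3
  [ 1  0  -4/5 ]
  [ 0  1     0 ]
  [ 0  0     1 ]
r1 → r1 + 4/5·r3
  [ 1  0  0 ]
  [ 0  1  0 ]
  [ 0  0  1 ]
Pivot columns are the columns containing a leading 1.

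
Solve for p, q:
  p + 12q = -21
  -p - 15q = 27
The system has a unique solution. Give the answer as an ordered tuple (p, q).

(3, -2)

Form the augmented matrix and row-reduce:
  [  1   12  |  -21 ]
  [ -1  -15  |   27 ]
R2 ← R2 + R1
  [ 1  12  |  -21 ]
  [ 0  -3  |    6 ]
R2 ← -1/3·R2
  [ 1  12  |  -21 ]
  [ 0   1  |   -2 ]
R1 ← R1 − 12·R2
  [ 1  0  |   3 ]
  [ 0  1  |  -2 ]
Reading off the last column: p = 3, q = -2.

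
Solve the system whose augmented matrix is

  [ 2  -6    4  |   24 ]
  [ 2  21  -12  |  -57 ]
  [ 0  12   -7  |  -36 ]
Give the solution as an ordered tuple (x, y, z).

R1 -> 1/2·R1
  [ 1  -3    2  |   12 ]
  [ 2  21  -12  |  -57 ]
  [ 0  12   -7  |  -36 ]
R2 -> R2 − 2·R1
  [ 1  -3    2  |   12 ]
  [ 0  27  -16  |  -81 ]
  [ 0  12   -7  |  -36 ]
R2 -> 1/27·R2
  [ 1  -3       2  |   12 ]
  [ 0   1  -16/27  |   -3 ]
  [ 0  12      -7  |  -36 ]
R3 -> R3 − 12·R2
  [ 1  -3       2  |  12 ]
  [ 0   1  -16/27  |  -3 ]
  [ 0   0     1/9  |   0 ]
R3 -> 9·R3
  [ 1  -3       2  |  12 ]
  [ 0   1  -16/27  |  -3 ]
  [ 0   0       1  |   0 ]
R2 -> R2 + 16/27·R3
  [ 1  -3  2  |  12 ]
  [ 0   1  0  |  -3 ]
  [ 0   0  1  |   0 ]
R1 -> R1 − 2·R3
  [ 1  -3  0  |  12 ]
  [ 0   1  0  |  -3 ]
  [ 0   0  1  |   0 ]
R1 -> R1 + 3·R2
  [ 1  0  0  |   3 ]
  [ 0  1  0  |  -3 ]
  [ 0  0  1  |   0 ]
Reading off the last column: x = 3, y = -3, z = 0.

(3, -3, 0)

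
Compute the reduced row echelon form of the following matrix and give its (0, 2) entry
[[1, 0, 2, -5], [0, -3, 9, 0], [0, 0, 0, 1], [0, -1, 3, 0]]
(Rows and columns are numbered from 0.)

R2 -> -1/3·R2
R4 -> R4 + R2
R1 -> R1 + 5·R3

2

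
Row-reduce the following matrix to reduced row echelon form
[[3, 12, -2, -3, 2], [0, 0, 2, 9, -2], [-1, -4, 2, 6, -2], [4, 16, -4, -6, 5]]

r1 -> 1/3·r1
r3 -> r3 + r1
r4 -> r4 − 4·r1
r2 -> 1/2·r2
r3 -> r3 − 4/3·r2
r4 -> r4 + 4/3·r2
r3 -> -1·r3
r4 -> r4 − 4·r3
r2 -> r2 + r4
r1 -> r1 − 2/3·r4
r2 -> r2 − 9/2·r3
r1 -> r1 + r3
r1 -> r1 + 2/3·r2

[[1, 4, 0, 0, 0], [0, 0, 1, 0, 0], [0, 0, 0, 1, 0], [0, 0, 0, 0, 1]]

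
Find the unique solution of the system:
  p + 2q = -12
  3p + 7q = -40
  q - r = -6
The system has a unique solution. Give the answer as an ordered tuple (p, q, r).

Form the augmented matrix and row-reduce:
  [ 1  2   0  |  -12 ]
  [ 3  7   0  |  -40 ]
  [ 0  1  -1  |   -6 ]
r2 -> r2 − 3·r1
  [ 1  2   0  |  -12 ]
  [ 0  1   0  |   -4 ]
  [ 0  1  -1  |   -6 ]
r3 -> r3 − r2
  [ 1  2   0  |  -12 ]
  [ 0  1   0  |   -4 ]
  [ 0  0  -1  |   -2 ]
r3 -> -1·r3
  [ 1  2  0  |  -12 ]
  [ 0  1  0  |   -4 ]
  [ 0  0  1  |    2 ]
r1 -> r1 − 2·r2
  [ 1  0  0  |  -4 ]
  [ 0  1  0  |  -4 ]
  [ 0  0  1  |   2 ]
Reading off the last column: p = -4, q = -4, r = 2.

(-4, -4, 2)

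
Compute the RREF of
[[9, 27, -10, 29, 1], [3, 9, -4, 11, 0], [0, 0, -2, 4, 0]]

R1 := 1/9·R1
R2 := R2 − 3·R1
R2 := -3/2·R2
R3 := R3 + 2·R2
R2 := R2 − 1/2·R3
R1 := R1 − 1/9·R3
R1 := R1 + 10/9·R2

[[1, 3, 0, 1, 0], [0, 0, 1, -2, 0], [0, 0, 0, 0, 1]]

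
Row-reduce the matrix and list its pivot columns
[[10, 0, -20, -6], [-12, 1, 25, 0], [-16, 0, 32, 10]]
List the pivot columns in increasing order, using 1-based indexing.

r1 := 1/10·r1
  [   1  0  -2  -3/5 ]
  [ -12  1  25     0 ]
  [ -16  0  32    10 ]
r2 := r2 + 12·r1
  [   1  0  -2   -3/5 ]
  [   0  1   1  -36/5 ]
  [ -16  0  32     10 ]
r3 := r3 + 16·r1
  [ 1  0  -2   -3/5 ]
  [ 0  1   1  -36/5 ]
  [ 0  0   0    2/5 ]
r3 := 5/2·r3
  [ 1  0  -2   -3/5 ]
  [ 0  1   1  -36/5 ]
  [ 0  0   0      1 ]
r2 := r2 + 36/5·r3
  [ 1  0  -2  -3/5 ]
  [ 0  1   1     0 ]
  [ 0  0   0     1 ]
r1 := r1 + 3/5·r3
  [ 1  0  -2  0 ]
  [ 0  1   1  0 ]
  [ 0  0   0  1 ]
Pivot columns are the columns containing a leading 1.

1, 2, 4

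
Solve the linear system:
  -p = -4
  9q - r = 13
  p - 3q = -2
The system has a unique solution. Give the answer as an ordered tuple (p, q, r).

Form the augmented matrix and row-reduce:
  [ -1   0   0  |  -4 ]
  [  0   9  -1  |  13 ]
  [  1  -3   0  |  -2 ]
ρ1 := -1·ρ1
  [ 1   0   0  |   4 ]
  [ 0   9  -1  |  13 ]
  [ 1  -3   0  |  -2 ]
ρ3 := ρ3 − ρ1
  [ 1   0   0  |   4 ]
  [ 0   9  -1  |  13 ]
  [ 0  -3   0  |  -6 ]
ρ2 := 1/9·ρ2
  [ 1   0     0  |     4 ]
  [ 0   1  -1/9  |  13/9 ]
  [ 0  -3     0  |    -6 ]
ρ3 := ρ3 + 3·ρ2
  [ 1  0     0  |     4 ]
  [ 0  1  -1/9  |  13/9 ]
  [ 0  0  -1/3  |  -5/3 ]
ρ3 := -3·ρ3
  [ 1  0     0  |     4 ]
  [ 0  1  -1/9  |  13/9 ]
  [ 0  0     1  |     5 ]
ρ2 := ρ2 + 1/9·ρ3
  [ 1  0  0  |  4 ]
  [ 0  1  0  |  2 ]
  [ 0  0  1  |  5 ]
Reading off the last column: p = 4, q = 2, r = 5.

(4, 2, 5)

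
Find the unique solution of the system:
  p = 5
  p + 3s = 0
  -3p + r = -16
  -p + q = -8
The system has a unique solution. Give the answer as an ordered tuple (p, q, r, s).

(5, -3, -1, -5/3)

Form the augmented matrix and row-reduce:
  [  1  0  0  0  |    5 ]
  [  1  0  0  3  |    0 ]
  [ -3  0  1  0  |  -16 ]
  [ -1  1  0  0  |   -8 ]
r2 → r2 − r1
  [  1  0  0  0  |    5 ]
  [  0  0  0  3  |   -5 ]
  [ -3  0  1  0  |  -16 ]
  [ -1  1  0  0  |   -8 ]
r3 → r3 + 3·r1
  [  1  0  0  0  |   5 ]
  [  0  0  0  3  |  -5 ]
  [  0  0  1  0  |  -1 ]
  [ -1  1  0  0  |  -8 ]
r4 → r4 + r1
  [ 1  0  0  0  |   5 ]
  [ 0  0  0  3  |  -5 ]
  [ 0  0  1  0  |  -1 ]
  [ 0  1  0  0  |  -3 ]
r2 <-> r4
  [ 1  0  0  0  |   5 ]
  [ 0  1  0  0  |  -3 ]
  [ 0  0  1  0  |  -1 ]
  [ 0  0  0  3  |  -5 ]
r4 → 1/3·r4
  [ 1  0  0  0  |     5 ]
  [ 0  1  0  0  |    -3 ]
  [ 0  0  1  0  |    -1 ]
  [ 0  0  0  1  |  -5/3 ]
Reading off the last column: p = 5, q = -3, r = -1, s = -5/3.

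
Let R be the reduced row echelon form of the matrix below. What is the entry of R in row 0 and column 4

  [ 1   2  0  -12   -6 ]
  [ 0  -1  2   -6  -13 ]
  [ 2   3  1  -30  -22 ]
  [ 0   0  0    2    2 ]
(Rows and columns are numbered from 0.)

r3 := r3 − 2·r1
  [ 1   2  0  -12   -6 ]
  [ 0  -1  2   -6  -13 ]
  [ 0  -1  1   -6  -10 ]
  [ 0   0  0    2    2 ]
r2 := -1·r2
  [ 1   2   0  -12   -6 ]
  [ 0   1  -2    6   13 ]
  [ 0  -1   1   -6  -10 ]
  [ 0   0   0    2    2 ]
r3 := r3 + r2
  [ 1  2   0  -12  -6 ]
  [ 0  1  -2    6  13 ]
  [ 0  0  -1    0   3 ]
  [ 0  0   0    2   2 ]
r3 := -1·r3
  [ 1  2   0  -12  -6 ]
  [ 0  1  -2    6  13 ]
  [ 0  0   1    0  -3 ]
  [ 0  0   0    2   2 ]
r4 := 1/2·r4
  [ 1  2   0  -12  -6 ]
  [ 0  1  -2    6  13 ]
  [ 0  0   1    0  -3 ]
  [ 0  0   0    1   1 ]
r2 := r2 − 6·r4
  [ 1  2   0  -12  -6 ]
  [ 0  1  -2    0   7 ]
  [ 0  0   1    0  -3 ]
  [ 0  0   0    1   1 ]
r1 := r1 + 12·r4
  [ 1  2   0  0   6 ]
  [ 0  1  -2  0   7 ]
  [ 0  0   1  0  -3 ]
  [ 0  0   0  1   1 ]
r2 := r2 + 2·r3
  [ 1  2  0  0   6 ]
  [ 0  1  0  0   1 ]
  [ 0  0  1  0  -3 ]
  [ 0  0  0  1   1 ]
r1 := r1 − 2·r2
  [ 1  0  0  0   4 ]
  [ 0  1  0  0   1 ]
  [ 0  0  1  0  -3 ]
  [ 0  0  0  1   1 ]

4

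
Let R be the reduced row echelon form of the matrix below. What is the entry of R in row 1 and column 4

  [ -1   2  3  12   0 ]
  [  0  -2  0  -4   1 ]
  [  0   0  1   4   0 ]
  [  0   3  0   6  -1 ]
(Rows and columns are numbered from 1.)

Multiply R1 by -1.
Multiply R2 by -1/2.
Subtract 3 times R2 from R4.
Multiply R4 by 2.
Add 1/2 times R4 to R2.
Add 3 times R3 to R1.
Add 2 times R2 to R1.

4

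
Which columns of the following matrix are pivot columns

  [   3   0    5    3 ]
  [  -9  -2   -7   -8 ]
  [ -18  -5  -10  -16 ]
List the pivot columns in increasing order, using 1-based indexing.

Multiply r1 by 1/3.
  [   1   0  5/3    1 ]
  [  -9  -2   -7   -8 ]
  [ -18  -5  -10  -16 ]
Add 9 times r1 to r2.
  [   1   0  5/3    1 ]
  [   0  -2    8    1 ]
  [ -18  -5  -10  -16 ]
Add 18 times r1 to r3.
  [ 1   0  5/3  1 ]
  [ 0  -2    8  1 ]
  [ 0  -5   20  2 ]
Multiply r2 by -1/2.
  [ 1   0  5/3     1 ]
  [ 0   1   -4  -1/2 ]
  [ 0  -5   20     2 ]
Add 5 times r2 to r3.
  [ 1  0  5/3     1 ]
  [ 0  1   -4  -1/2 ]
  [ 0  0    0  -1/2 ]
Multiply r3 by -2.
  [ 1  0  5/3     1 ]
  [ 0  1   -4  -1/2 ]
  [ 0  0    0     1 ]
Add 1/2 times r3 to r2.
  [ 1  0  5/3  1 ]
  [ 0  1   -4  0 ]
  [ 0  0    0  1 ]
Subtract r3 from r1.
  [ 1  0  5/3  0 ]
  [ 0  1   -4  0 ]
  [ 0  0    0  1 ]
Pivot columns are the columns containing a leading 1.

1, 2, 4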